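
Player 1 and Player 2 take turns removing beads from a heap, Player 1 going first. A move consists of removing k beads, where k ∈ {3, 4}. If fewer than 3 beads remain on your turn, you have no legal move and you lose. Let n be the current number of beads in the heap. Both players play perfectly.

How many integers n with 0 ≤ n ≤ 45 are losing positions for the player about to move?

21

Use the standard recursion: the mover loses at a terminal position; elsewhere, the mover wins exactly when some move hands the opponent an L position.
n=0: no move → L
n=1: no move → L
n=2: no move → L
n=3: →0(L), so W
n=4: →1(L), so W
n=5: →2(L), so W
n=6: →2(L), so W
n=7: →4(W), 3(W) — all W, so L
n=8: →5(W), 4(W) — all W, so L
n=9: →6(W), 5(W) — all W, so L
n=10: →7(L), so W
n=11: →8(L), so W
n=12: →9(L), so W
n=13: →9(L), so W
n=14: →11(W), 10(W) — all W, so L
n=15: →12(W), 11(W) — all W, so L
n=16: →13(W), 12(W) — all W, so L
n=17: →14(L), so W
n=18: →15(L), so W
n=19: →16(L), so W
n=20: →16(L), so W
n=21: →18(W), 17(W) — all W, so L
n=22: →19(W), 18(W) — all W, so L
n=23: →20(W), 19(W) — all W, so L
n=24: →21(L), so W
n=25: →22(L), so W
n=26: →23(L), so W
n=27: →23(L), so W
n=28: →25(W), 24(W) — all W, so L
n=29: →26(W), 25(W) — all W, so L
n=30: →27(W), 26(W) — all W, so L
n=31: →28(L), so W
n=32: →29(L), so W
n=33: →30(L), so W
n=34: →30(L), so W
n=35: →32(W), 31(W) — all W, so L
n=36: →33(W), 32(W) — all W, so L
n=37: →34(W), 33(W) — all W, so L
n=38: →35(L), so W
n=39: →36(L), so W
n=40: →37(L), so W
n=41: →37(L), so W
n=42: →39(W), 38(W) — all W, so L
n=43: →40(W), 39(W) — all W, so L
n=44: →41(W), 40(W) — all W, so L
n=45: →42(L), so W
L entries with 0 ≤ n ≤ 45: n = 0, 1, 2, 7, 8, 9, 14, 15, 16, 21, 22, 23, 28, 29, 30, 35, 36, 37, 42, 43, 44; that makes 21.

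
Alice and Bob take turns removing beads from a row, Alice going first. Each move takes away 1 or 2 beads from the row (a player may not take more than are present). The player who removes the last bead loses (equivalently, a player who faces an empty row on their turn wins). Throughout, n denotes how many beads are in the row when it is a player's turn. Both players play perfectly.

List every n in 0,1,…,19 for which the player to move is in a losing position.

1, 4, 7, 10, 13, 16, 19

Use the standard recursion: the mover wins at a terminal position; elsewhere, the mover wins exactly when some move hands the opponent an L position.
n=0: no move; the opponent has just taken the last bead and therefore loses → W
n=1: →0(W) only, which is W, so L
n=2: →1(L), so W
n=3: →1(L), so W
n=4: →3(W), 2(W) — all W, so L
n=5: →4(L), so W
n=6: →4(L), so W
n=7: →6(W), 5(W) — all W, so L
n=8: →7(L), so W
n=9: →7(L), so W
n=10: →9(W), 8(W) — all W, so L
n=11: →10(L), so W
n=12: →10(L), so W
n=13: →12(W), 11(W) — all W, so L
n=14: →13(L), so W
n=15: →13(L), so W
n=16: →15(W), 14(W) — all W, so L
n=17: →16(L), so W
n=18: →16(L), so W
n=19: →18(W), 17(W) — all W, so L
Reading off the rows marked L gives the requested list; there are 7 such values of n.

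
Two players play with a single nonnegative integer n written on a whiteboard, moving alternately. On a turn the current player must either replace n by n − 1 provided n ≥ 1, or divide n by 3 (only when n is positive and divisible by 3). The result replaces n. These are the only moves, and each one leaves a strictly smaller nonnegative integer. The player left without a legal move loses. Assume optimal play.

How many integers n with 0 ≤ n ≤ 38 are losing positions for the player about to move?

19

Work bottom-up. With no move the player to move loses. Otherwise the position is W if at least one move leads to an L position for the opponent, and L if every move leads to a W.
n=0: no move → L
n=1: W (go to 0, an L position)
n=2: L (sole option 1(W) is W)
n=3: W (go to 2, an L position)
n=4: L (sole option 3(W) is W)
n=5: W (go to 4, an L position)
n=6: W (go to 2, an L position)
n=7: L (sole option 6(W) is W)
n=8: W (go to 7, an L position)
n=9: L (options 3(W), 8(W) are all W)
n=10: W (go to 9, an L position)
n=11: L (sole option 10(W) is W)
n=12: W (go to 4, an L position)
n=13: L (sole option 12(W) is W)
n=14: W (go to 13, an L position)
n=15: L (options 5(W), 14(W) are all W)
n=16: W (go to 15, an L position)
n=17: L (sole option 16(W) is W)
n=18: W (go to 17, an L position)
n=19: L (sole option 18(W) is W)
n=20: W (go to 19, an L position)
n=21: W (go to 7, an L position)
n=22: L (sole option 21(W) is W)
n=23: W (go to 22, an L position)
n=24: L (options 8(W), 23(W) are all W)
n=25: W (go to 24, an L position)
n=26: L (sole option 25(W) is W)
n=27: W (go to 9, an L position)
n=28: L (sole option 27(W) is W)
n=29: W (go to 28, an L position)
n=30: L (options 10(W), 29(W) are all W)
n=31: W (go to 30, an L position)
n=32: L (sole option 31(W) is W)
n=33: W (go to 11, an L position)
n=34: L (sole option 33(W) is W)
n=35: W (go to 34, an L position)
n=36: L (options 12(W), 35(W) are all W)
n=37: W (go to 36, an L position)
n=38: L (sole option 37(W) is W)
L entries with 0 ≤ n ≤ 38: n = 0, 2, 4, 7, 9, 11, 13, 15, 17, 19, 22, 24, 26, 28, 30, 32, 34, 36, 38; that makes 19.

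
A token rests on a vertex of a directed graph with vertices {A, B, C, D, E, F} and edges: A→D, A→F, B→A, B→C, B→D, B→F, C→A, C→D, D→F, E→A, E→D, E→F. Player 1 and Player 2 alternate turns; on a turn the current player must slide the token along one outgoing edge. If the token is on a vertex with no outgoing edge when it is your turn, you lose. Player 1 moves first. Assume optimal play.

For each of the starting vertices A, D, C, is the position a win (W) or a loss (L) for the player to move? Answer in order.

A: W, D: W, C: L

Positions with no move are L. A position that does have a move is losing for the player to move precisely when every available move leads to a winning position for the opponent. Fill in the labels:
Every edge goes from a vertex to one that appears earlier in the order F, D, A, C, B, E, so processing vertices in that order labels each vertex after all of its successors.
F: no outgoing edge → L
D: →F(L), so W
A: →F(L), so W
C: →A(W), D(W) — all W, so L
B: →C(L), so W
E: →F(L), so W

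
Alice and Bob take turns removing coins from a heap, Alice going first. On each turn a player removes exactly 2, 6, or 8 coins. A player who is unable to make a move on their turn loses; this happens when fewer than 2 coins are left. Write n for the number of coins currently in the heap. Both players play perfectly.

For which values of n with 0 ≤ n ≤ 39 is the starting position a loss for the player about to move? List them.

Build the W/L table. Terminal = L. A non-terminal position is W if it has a move to some L; otherwise it is L.
n=0: no move → L
n=1: no move → L
n=2: reaches L-position 0 → W
n=3: reaches L-position 1 → W
n=4: only reaches 2(W), which is W → L
n=5: only reaches 3(W), which is W → L
n=6: reaches L-position 4 → W
n=7: reaches L-position 5 → W
n=8: reaches L-position 0 → W
n=9: reaches L-position 1 → W
n=10: reaches L-position 4 → W
n=11: reaches L-position 5 → W
n=12: reaches L-position 4 → W
n=13: reaches L-position 5 → W
n=14: only reaches 12(W), 8(W), 6(W), all W → L
n=15: only reaches 13(W), 9(W), 7(W), all W → L
n=16: reaches L-position 14 → W
n=17: reaches L-position 15 → W
n=18: only reaches 16(W), 12(W), 10(W), all W → L
n=19: only reaches 17(W), 13(W), 11(W), all W → L
n=20: reaches L-position 18 → W
n=21: reaches L-position 19 → W
n=22: reaches L-position 14 → W
n=23: reaches L-position 15 → W
n=24: reaches L-position 18 → W
n=25: reaches L-position 19 → W
n=26: reaches L-position 18 → W
n=27: reaches L-position 19 → W
n=28: only reaches 26(W), 22(W), 20(W), all W → L
n=29: only reaches 27(W), 23(W), 21(W), all W → L
n=30: reaches L-position 28 → W
n=31: reaches L-position 29 → W
n=32: only reaches 30(W), 26(W), 24(W), all W → L
n=33: only reaches 31(W), 27(W), 25(W), all W → L
n=34: reaches L-position 32 → W
n=35: reaches L-position 33 → W
n=36: reaches L-position 28 → W
n=37: reaches L-position 29 → W
n=38: reaches L-position 32 → W
n=39: reaches L-position 33 → W
Reading off the rows marked L gives the requested list; there are 12 such values of n.

0, 1, 4, 5, 14, 15, 18, 19, 28, 29, 32, 33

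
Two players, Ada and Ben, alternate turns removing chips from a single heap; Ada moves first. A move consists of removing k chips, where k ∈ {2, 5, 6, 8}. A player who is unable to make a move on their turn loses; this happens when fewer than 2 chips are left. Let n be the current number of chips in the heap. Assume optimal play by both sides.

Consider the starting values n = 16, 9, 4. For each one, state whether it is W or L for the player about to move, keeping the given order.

16: W, 9: W, 4: L

Label each position W (a win for the player to move) or L (a loss). A position with no legal move is L; any other position is W exactly when some move reaches an L, and L when every move reaches a W.
n=0: no move → L
n=1: no move → L
n=2: reaches L-position 0 → W
n=3: reaches L-position 1 → W
n=4: only reaches 2(W), which is W → L
n=5: reaches L-position 0 → W
n=6: reaches L-position 4 → W
n=7: reaches L-position 1 → W
n=8: reaches L-position 0 → W
n=9: reaches L-position 4 → W
n=10: reaches L-position 4 → W
n=11: only reaches 9(W), 6(W), 5(W), 3(W), all W → L
n=12: reaches L-position 4 → W
n=13: reaches L-position 11 → W
n=14: only reaches 12(W), 9(W), 8(W), 6(W), all W → L
n=15: only reaches 13(W), 10(W), 9(W), 7(W), all W → L
n=16: reaches L-position 14 → W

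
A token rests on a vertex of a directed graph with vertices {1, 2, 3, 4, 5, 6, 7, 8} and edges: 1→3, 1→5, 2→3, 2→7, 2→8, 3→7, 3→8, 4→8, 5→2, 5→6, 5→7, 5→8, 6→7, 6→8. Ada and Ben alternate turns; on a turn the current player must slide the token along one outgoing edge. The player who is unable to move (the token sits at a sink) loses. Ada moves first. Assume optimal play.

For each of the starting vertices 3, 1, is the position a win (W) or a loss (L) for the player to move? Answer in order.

3: W, 1: L

Compute win/loss labels from the base case upward. A position with no move is L. Any other position is W if it can reach an L in one move, else L.
Every edge goes from a vertex to one that appears earlier in the order 7, 8, 3, 2, 6, 5, 4, 1, so processing vertices in that order labels each vertex after all of its successors.
7: no outgoing edge → L
8: no outgoing edge → L
3: W (go to 8, an L position)
2: W (go to 8, an L position)
6: W (go to 8, an L position)
5: W (go to 8, an L position)
4: W (go to 8, an L position)
1: L (options 5(W), 3(W) are all W)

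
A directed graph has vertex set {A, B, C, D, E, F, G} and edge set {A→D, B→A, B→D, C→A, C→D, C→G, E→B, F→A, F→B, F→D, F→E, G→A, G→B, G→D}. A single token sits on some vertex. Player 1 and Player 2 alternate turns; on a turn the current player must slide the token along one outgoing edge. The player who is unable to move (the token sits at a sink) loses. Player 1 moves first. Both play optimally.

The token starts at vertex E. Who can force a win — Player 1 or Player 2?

Player 2 wins.

Classify positions by backward induction: terminal positions (no move available) are L. From any other position, the mover wins iff some move reaches an L.
Every edge goes from a vertex to one that appears earlier in the order D, A, B, G, C, E, F, so processing vertices in that order labels each vertex after all of its successors.
D: no outgoing edge → L
A: →D(L), so W
B: →D(L), so W
G: →D(L), so W
C: →D(L), so W
E: →B(W) only, which is W, so L
F: →E(L), so W
Every move from E reaches a W position, so the mover loses.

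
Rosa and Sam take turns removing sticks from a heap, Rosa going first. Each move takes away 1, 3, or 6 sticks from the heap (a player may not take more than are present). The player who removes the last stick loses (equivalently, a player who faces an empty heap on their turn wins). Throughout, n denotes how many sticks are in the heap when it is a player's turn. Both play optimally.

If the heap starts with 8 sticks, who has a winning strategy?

Work bottom-up. With no move the player to move wins. Otherwise the position is W if at least one move leads to an L position for the opponent, and L if every move leads to a W.
n=0: no move; the opponent has just taken the last stick and therefore loses → W
n=1: L (sole option 0(W) is W)
n=2: W (go to 1, an L position)
n=3: L (options 2(W), 0(W) are all W)
n=4: W (go to 3, an L position)
n=5: L (options 4(W), 2(W) are all W)
n=6: W (go to 5, an L position)
n=7: W (go to 1, an L position)
n=8: W (go to 5, an L position)
The starting position 8 is W: Rosa should remove 3, leaving 5, handing over an L position.

Rosa wins.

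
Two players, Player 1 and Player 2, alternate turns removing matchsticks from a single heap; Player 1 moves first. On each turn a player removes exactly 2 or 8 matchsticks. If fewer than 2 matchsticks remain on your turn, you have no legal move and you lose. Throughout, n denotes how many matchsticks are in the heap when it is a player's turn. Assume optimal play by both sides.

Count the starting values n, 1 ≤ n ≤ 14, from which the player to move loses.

Work bottom-up. With no move the player to move loses. Otherwise the position is W if at least one move leads to an L position for the opponent, and L if every move leads to a W.
n=0: no move → L
n=1: no move → L
n=2: can move to 0, which is L ⇒ W
n=3: can move to 1, which is L ⇒ W
n=4: the only move is to 2(W), a W ⇒ L
n=5: the only move is to 3(W), a W ⇒ L
n=6: can move to 4, which is L ⇒ W
n=7: can move to 5, which is L ⇒ W
n=8: can move to 0, which is L ⇒ W
n=9: can move to 1, which is L ⇒ W
n=10: moves to 8(W), 2(W); every one is W ⇒ L
n=11: moves to 9(W), 3(W); every one is W ⇒ L
n=12: can move to 10, which is L ⇒ W
n=13: can move to 11, which is L ⇒ W
n=14: moves to 12(W), 6(W); every one is W ⇒ L
L entries with 1 ≤ n ≤ 14 (n=0 is outside the asked range and is not counted): n = 1, 4, 5, 10, 11, 14; that makes 6.

6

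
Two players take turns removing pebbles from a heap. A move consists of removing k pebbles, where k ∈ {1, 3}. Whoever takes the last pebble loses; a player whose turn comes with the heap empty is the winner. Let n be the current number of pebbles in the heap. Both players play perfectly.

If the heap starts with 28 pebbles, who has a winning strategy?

The first player wins.

Positions with no move are W. A position that does have a move is losing for the player to move precisely when every available move leads to a winning position for the opponent. Fill in the labels:
n=0: no move; the opponent has just taken the last pebble and therefore loses → W
n=1: the only move is to 0(W), a W ⇒ L
n=2: can move to 1, which is L ⇒ W
n=3: moves to 2(W), 0(W); every one is W ⇒ L
n=4: can move to 3, which is L ⇒ W
n=5: moves to 4(W), 2(W); every one is W ⇒ L
n=6: can move to 5, which is L ⇒ W
n=7: moves to 6(W), 4(W); every one is W ⇒ L
n=8: can move to 7, which is L ⇒ W
n=9: moves to 8(W), 6(W); every one is W ⇒ L
n=10: can move to 9, which is L ⇒ W
n=11: moves to 10(W), 8(W); every one is W ⇒ L
n=12: can move to 11, which is L ⇒ W
n=13: moves to 12(W), 10(W); every one is W ⇒ L
n=14: can move to 13, which is L ⇒ W
n=15: moves to 14(W), 12(W); every one is W ⇒ L
n=16: can move to 15, which is L ⇒ W
n=17: moves to 16(W), 14(W); every one is W ⇒ L
n=18: can move to 17, which is L ⇒ W
n=19: moves to 18(W), 16(W); every one is W ⇒ L
n=20: can move to 19, which is L ⇒ W
n=21: moves to 20(W), 18(W); every one is W ⇒ L
n=22: can move to 21, which is L ⇒ W
n=23: moves to 22(W), 20(W); every one is W ⇒ L
n=24: can move to 23, which is L ⇒ W
n=25: moves to 24(W), 22(W); every one is W ⇒ L
n=26: can move to 25, which is L ⇒ W
n=27: moves to 26(W), 24(W); every one is W ⇒ L
n=28: can move to 27, which is L ⇒ W
The starting position 28 is W: the player to move should remove 1, leaving 27, handing over an L position.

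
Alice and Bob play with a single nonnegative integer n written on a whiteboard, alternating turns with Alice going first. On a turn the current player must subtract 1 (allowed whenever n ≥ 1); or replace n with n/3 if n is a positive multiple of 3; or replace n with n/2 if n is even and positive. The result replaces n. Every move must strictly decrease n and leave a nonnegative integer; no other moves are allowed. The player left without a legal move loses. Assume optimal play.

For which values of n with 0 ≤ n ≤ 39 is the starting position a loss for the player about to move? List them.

0, 2, 5, 7, 9, 11, 13, 16, 19, 23, 25, 28, 30, 34, 36

Work bottom-up. With no move the player to move loses. Otherwise the position is W if at least one move leads to an L position for the opponent, and L if every move leads to a W.
n=0: no move → L
n=1: W (go to 0, an L position)
n=2: L (sole option 1(W) is W)
n=3: W (go to 2, an L position)
n=4: W (go to 2, an L position)
n=5: L (sole option 4(W) is W)
n=6: W (go to 2, an L position)
n=7: L (sole option 6(W) is W)
n=8: W (go to 7, an L position)
n=9: L (options 3(W), 8(W) are all W)
n=10: W (go to 5, an L position)
n=11: L (sole option 10(W) is W)
n=12: W (go to 11, an L position)
n=13: L (sole option 12(W) is W)
n=14: W (go to 7, an L position)
n=15: W (go to 5, an L position)
n=16: L (options 8(W), 15(W) are all W)
n=17: W (go to 16, an L position)
n=18: W (go to 9, an L position)
n=19: L (sole option 18(W) is W)
n=20: W (go to 19, an L position)
n=21: W (go to 7, an L position)
n=22: W (go to 11, an L position)
n=23: L (sole option 22(W) is W)
n=24: W (go to 23, an L position)
n=25: L (sole option 24(W) is W)
n=26: W (go to 13, an L position)
n=27: W (go to 9, an L position)
n=28: L (options 14(W), 27(W) are all W)
n=29: W (go to 28, an L position)
n=30: L (options 10(W), 15(W), 29(W) are all W)
n=31: W (go to 30, an L position)
n=32: W (go to 16, an L position)
n=33: W (go to 11, an L position)
n=34: L (options 17(W), 33(W) are all W)
n=35: W (go to 34, an L position)
n=36: L (options 12(W), 18(W), 35(W) are all W)
n=37: W (go to 36, an L position)
n=38: W (go to 19, an L position)
n=39: W (go to 13, an L position)
The losing starting values of n are exactly the entries labelled L in this table (15 of them).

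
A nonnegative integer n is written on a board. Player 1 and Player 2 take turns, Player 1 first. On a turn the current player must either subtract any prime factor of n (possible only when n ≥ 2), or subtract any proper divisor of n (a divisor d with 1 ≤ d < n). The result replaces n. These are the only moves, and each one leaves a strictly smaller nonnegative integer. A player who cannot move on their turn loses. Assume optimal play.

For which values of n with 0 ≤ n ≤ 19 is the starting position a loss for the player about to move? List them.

0, 1, 4, 9, 14

Work bottom-up. With no move the player to move loses. Otherwise the position is W if at least one move leads to an L position for the opponent, and L if every move leads to a W.
n=0: no move → L
n=1: no move → L
n=2: can move to 0, which is L ⇒ W
n=3: can move to 0, which is L ⇒ W
n=4: moves to 2(W), 3(W); every one is W ⇒ L
n=5: can move to 0, which is L ⇒ W
n=6: can move to 4, which is L ⇒ W
n=7: can move to 0, which is L ⇒ W
n=8: can move to 4, which is L ⇒ W
n=9: moves to 6(W), 8(W); every one is W ⇒ L
n=10: can move to 9, which is L ⇒ W
n=11: can move to 0, which is L ⇒ W
n=12: can move to 9, which is L ⇒ W
n=13: can move to 0, which is L ⇒ W
n=14: moves to 7(W), 12(W), 13(W); every one is W ⇒ L
n=15: can move to 14, which is L ⇒ W
n=16: can move to 14, which is L ⇒ W
n=17: can move to 0, which is L ⇒ W
n=18: can move to 9, which is L ⇒ W
n=19: can move to 0, which is L ⇒ W
The losing starting values of n are exactly the entries labelled L in this table (5 of them).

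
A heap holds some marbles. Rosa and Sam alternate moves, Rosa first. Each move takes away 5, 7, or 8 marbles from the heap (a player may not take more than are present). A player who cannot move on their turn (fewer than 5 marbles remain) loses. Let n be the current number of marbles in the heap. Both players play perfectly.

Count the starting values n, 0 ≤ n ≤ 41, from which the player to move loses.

18

Work bottom-up. With no move the player to move loses. Otherwise the position is W if at least one move leads to an L position for the opponent, and L if every move leads to a W.
n=0: no move → L
n=1: no move → L
n=2: no move → L
n=3: no move → L
n=4: no move → L
n=5: →0(L), so W
n=6: →1(L), so W
n=7: →2(L), so W
n=8: →3(L), so W
n=9: →4(L), so W
n=10: →3(L), so W
n=11: →4(L), so W
n=12: →4(L), so W
n=13: →8(W), 6(W), 5(W) — all W, so L
n=14: →9(W), 7(W), 6(W) — all W, so L
n=15: →10(W), 8(W), 7(W) — all W, so L
n=16: →11(W), 9(W), 8(W) — all W, so L
n=17: →12(W), 10(W), 9(W) — all W, so L
n=18: →13(L), so W
n=19: →14(L), so W
n=20: →15(L), so W
n=21: →16(L), so W
n=22: →17(L), so W
n=23: →16(L), so W
n=24: →17(L), so W
n=25: →17(L), so W
n=26: →21(W), 19(W), 18(W) — all W, so L
n=27: →22(W), 20(W), 19(W) — all W, so L
n=28: →23(W), 21(W), 20(W) — all W, so L
n=29: →24(W), 22(W), 21(W) — all W, so L
n=30: →25(W), 23(W), 22(W) — all W, so L
n=31: →26(L), so W
n=32: →27(L), so W
n=33: →28(L), so W
n=34: →29(L), so W
n=35: →30(L), so W
n=36: →29(L), so W
n=37: →30(L), so W
n=38: →30(L), so W
n=39: →34(W), 32(W), 31(W) — all W, so L
n=40: →35(W), 33(W), 32(W) — all W, so L
n=41: →36(W), 34(W), 33(W) — all W, so L
L entries with 0 ≤ n ≤ 41: n = 0, 1, 2, 3, 4, 13, 14, 15, 16, 17, 26, 27, 28, 29, 30, 39, 40, 41; that makes 18.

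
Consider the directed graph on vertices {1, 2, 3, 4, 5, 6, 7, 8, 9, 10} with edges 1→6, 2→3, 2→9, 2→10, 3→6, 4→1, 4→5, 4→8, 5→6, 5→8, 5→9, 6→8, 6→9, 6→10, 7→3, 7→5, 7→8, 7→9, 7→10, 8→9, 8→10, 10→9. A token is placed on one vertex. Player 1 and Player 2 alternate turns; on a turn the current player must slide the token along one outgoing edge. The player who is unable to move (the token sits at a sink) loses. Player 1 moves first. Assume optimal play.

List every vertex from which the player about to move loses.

1, 3, 9

Build the W/L table. Terminal = L. A non-terminal position is W if it has a move to some L; otherwise it is L.
Every edge goes from a vertex to one that appears earlier in the order 9, 10, 8, 6, 5, 3, 1, 4, 2, 7, so processing vertices in that order labels each vertex after all of its successors.
9: no outgoing edge → L
10: →9(L), so W
8: →9(L), so W
6: →9(L), so W
5: →9(L), so W
3: →6(W) only, which is W, so L
1: →6(W) only, which is W, so L
4: →1(L), so W
2: →3(L), so W
7: →3(L), so W
The losing starting vertices are exactly the entries labelled L in this table (3 of them).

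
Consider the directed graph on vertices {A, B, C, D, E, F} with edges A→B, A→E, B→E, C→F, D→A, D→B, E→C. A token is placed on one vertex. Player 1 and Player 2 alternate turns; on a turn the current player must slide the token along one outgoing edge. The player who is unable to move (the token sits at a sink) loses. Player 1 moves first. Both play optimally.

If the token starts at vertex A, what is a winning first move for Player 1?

Positions with no move are L. A position that does have a move is losing for the player to move precisely when every available move leads to a winning position for the opponent. Fill in the labels:
Every edge goes from a vertex to one that appears earlier in the order F, C, E, B, A, D, so processing vertices in that order labels each vertex after all of its successors.
F: no outgoing edge → L
C: →F(L), so W
E: →C(W) only, which is W, so L
B: →E(L), so W
A: →E(L), so W
D: →A(W), B(W) — all W, so L
From A, the L positions reachable in one move are: E.

Move to E.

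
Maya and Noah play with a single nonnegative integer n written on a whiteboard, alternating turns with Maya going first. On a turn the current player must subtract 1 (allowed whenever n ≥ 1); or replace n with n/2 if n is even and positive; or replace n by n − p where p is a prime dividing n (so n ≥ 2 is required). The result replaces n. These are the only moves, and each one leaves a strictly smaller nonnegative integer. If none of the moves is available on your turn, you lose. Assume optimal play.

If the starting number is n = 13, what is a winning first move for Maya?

Move to 0.

Build the W/L table. Terminal = L. A non-terminal position is W if it has a move to some L; otherwise it is L.
n=0: no move → L
n=1: can move to 0, which is L ⇒ W
n=2: can move to 0, which is L ⇒ W
n=3: can move to 0, which is L ⇒ W
n=4: moves to 2(W), 3(W); every one is W ⇒ L
n=5: can move to 0, which is L ⇒ W
n=6: can move to 4, which is L ⇒ W
n=7: can move to 0, which is L ⇒ W
n=8: can move to 4, which is L ⇒ W
n=9: moves to 6(W), 8(W); every one is W ⇒ L
n=10: can move to 9, which is L ⇒ W
n=11: can move to 0, which is L ⇒ W
n=12: can move to 9, which is L ⇒ W
n=13: can move to 0, which is L ⇒ W
From 13, the L positions reachable in one move are: 0.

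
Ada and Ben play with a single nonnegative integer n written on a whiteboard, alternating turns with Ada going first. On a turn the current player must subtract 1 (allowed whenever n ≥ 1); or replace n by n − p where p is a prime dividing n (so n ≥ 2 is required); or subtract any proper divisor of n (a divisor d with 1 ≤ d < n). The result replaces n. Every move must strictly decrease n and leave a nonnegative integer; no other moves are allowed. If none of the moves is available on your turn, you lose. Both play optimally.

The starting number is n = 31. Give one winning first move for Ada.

Use the standard recursion: the mover loses at a terminal position; elsewhere, the mover wins exactly when some move hands the opponent an L position.
n=0: no move → L
n=1: can move to 0, which is L ⇒ W
n=2: can move to 0, which is L ⇒ W
n=3: can move to 0, which is L ⇒ W
n=4: moves to 2(W), 3(W); every one is W ⇒ L
n=5: can move to 0, which is L ⇒ W
n=6: can move to 4, which is L ⇒ W
n=7: can move to 0, which is L ⇒ W
n=8: can move to 4, which is L ⇒ W
n=9: moves to 6(W), 8(W); every one is W ⇒ L
n=10: can move to 9, which is L ⇒ W
n=11: can move to 0, which is L ⇒ W
n=12: can move to 9, which is L ⇒ W
n=13: can move to 0, which is L ⇒ W
n=14: moves to 7(W), 12(W), 13(W); every one is W ⇒ L
n=15: can move to 14, which is L ⇒ W
n=16: can move to 14, which is L ⇒ W
n=17: can move to 0, which is L ⇒ W
n=18: can move to 9, which is L ⇒ W
n=19: can move to 0, which is L ⇒ W
n=20: moves to 10(W), 15(W), 16(W), 18(W), 19(W); every one is W ⇒ L
n=21: can move to 14, which is L ⇒ W
n=22: can move to 20, which is L ⇒ W
n=23: can move to 0, which is L ⇒ W
n=24: can move to 20, which is L ⇒ W
n=25: can move to 20, which is L ⇒ W
n=26: moves to 13(W), 24(W), 25(W); every one is W ⇒ L
n=27: can move to 26, which is L ⇒ W
n=28: can move to 14, which is L ⇒ W
n=29: can move to 0, which is L ⇒ W
n=30: can move to 20, which is L ⇒ W
n=31: can move to 0, which is L ⇒ W
From 31, the L positions reachable in one move are: 0.

Move to 0.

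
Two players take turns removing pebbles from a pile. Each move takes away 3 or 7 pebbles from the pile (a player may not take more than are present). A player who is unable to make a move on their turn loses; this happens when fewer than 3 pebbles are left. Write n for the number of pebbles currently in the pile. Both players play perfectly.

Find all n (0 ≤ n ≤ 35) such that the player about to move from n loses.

Use the standard recursion: the mover loses at a terminal position; elsewhere, the mover wins exactly when some move hands the opponent an L position.
n=0: no move → L
n=1: no move → L
n=2: no move → L
n=3: can move to 0, which is L ⇒ W
n=4: can move to 1, which is L ⇒ W
n=5: can move to 2, which is L ⇒ W
n=6: the only move is to 3(W), a W ⇒ L
n=7: can move to 0, which is L ⇒ W
n=8: can move to 1, which is L ⇒ W
n=9: can move to 6, which is L ⇒ W
n=10: moves to 7(W), 3(W); every one is W ⇒ L
n=11: moves to 8(W), 4(W); every one is W ⇒ L
n=12: moves to 9(W), 5(W); every one is W ⇒ L
n=13: can move to 10, which is L ⇒ W
n=14: can move to 11, which is L ⇒ W
n=15: can move to 12, which is L ⇒ W
n=16: moves to 13(W), 9(W); every one is W ⇒ L
n=17: can move to 10, which is L ⇒ W
n=18: can move to 11, which is L ⇒ W
n=19: can move to 16, which is L ⇒ W
n=20: moves to 17(W), 13(W); every one is W ⇒ L
n=21: moves to 18(W), 14(W); every one is W ⇒ L
n=22: moves to 19(W), 15(W); every one is W ⇒ L
n=23: can move to 20, which is L ⇒ W
n=24: can move to 21, which is L ⇒ W
n=25: can move to 22, which is L ⇒ W
n=26: moves to 23(W), 19(W); every one is W ⇒ L
n=27: can move to 20, which is L ⇒ W
n=28: can move to 21, which is L ⇒ W
n=29: can move to 26, which is L ⇒ W
n=30: moves to 27(W), 23(W); every one is W ⇒ L
n=31: moves to 28(W), 24(W); every one is W ⇒ L
n=32: moves to 29(W), 25(W); every one is W ⇒ L
n=33: can move to 30, which is L ⇒ W
n=34: can move to 31, which is L ⇒ W
n=35: can move to 32, which is L ⇒ W
Reading off the rows marked L gives the requested list; there are 15 such values of n.

0, 1, 2, 6, 10, 11, 12, 16, 20, 21, 22, 26, 30, 31, 32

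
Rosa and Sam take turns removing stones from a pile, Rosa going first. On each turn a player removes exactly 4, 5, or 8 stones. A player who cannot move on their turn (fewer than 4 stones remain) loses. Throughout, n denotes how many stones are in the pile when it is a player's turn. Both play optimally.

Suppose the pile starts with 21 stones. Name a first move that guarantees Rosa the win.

Remove 8, leaving 13.

Use the standard recursion: the mover loses at a terminal position; elsewhere, the mover wins exactly when some move hands the opponent an L position.
n=0: no move → L
n=1: no move → L
n=2: no move → L
n=3: no move → L
n=4: W (go to 0, an L position)
n=5: W (go to 1, an L position)
n=6: W (go to 2, an L position)
n=7: W (go to 3, an L position)
n=8: W (go to 3, an L position)
n=9: W (go to 1, an L position)
n=10: W (go to 2, an L position)
n=11: W (go to 3, an L position)
n=12: L (options 8(W), 7(W), 4(W) are all W)
n=13: L (options 9(W), 8(W), 5(W) are all W)
n=14: L (options 10(W), 9(W), 6(W) are all W)
n=15: L (options 11(W), 10(W), 7(W) are all W)
n=16: W (go to 12, an L position)
n=17: W (go to 13, an L position)
n=18: W (go to 14, an L position)
n=19: W (go to 15, an L position)
n=20: W (go to 15, an L position)
n=21: W (go to 13, an L position)
From 21, the L positions reachable in one move are: 13.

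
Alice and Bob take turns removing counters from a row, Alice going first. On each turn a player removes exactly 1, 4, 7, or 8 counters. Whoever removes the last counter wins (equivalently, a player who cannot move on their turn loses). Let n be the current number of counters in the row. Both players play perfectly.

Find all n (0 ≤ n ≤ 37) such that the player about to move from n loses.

Work bottom-up. With no move the player to move loses. Otherwise the position is W if at least one move leads to an L position for the opponent, and L if every move leads to a W.
n=0: no move → L
n=1: →0(L), so W
n=2: →1(W) only, which is W, so L
n=3: →2(L), so W
n=4: →0(L), so W
n=5: →4(W), 1(W) — all W, so L
n=6: →5(L), so W
n=7: →0(L), so W
n=8: →0(L), so W
n=9: →5(L), so W
n=10: →2(L), so W
n=11: →10(W), 7(W), 4(W), 3(W) — all W, so L
n=12: →11(L), so W
n=13: →5(L), so W
n=14: →13(W), 10(W), 7(W), 6(W) — all W, so L
n=15: →14(L), so W
n=16: →15(W), 12(W), 9(W), 8(W) — all W, so L
n=17: →16(L), so W
n=18: →14(L), so W
n=19: →11(L), so W
n=20: →16(L), so W
n=21: →14(L), so W
n=22: →14(L), so W
n=23: →16(L), so W
n=24: →16(L), so W
n=25: →24(W), 21(W), 18(W), 17(W) — all W, so L
n=26: →25(L), so W
n=27: →26(W), 23(W), 20(W), 19(W) — all W, so L
n=28: →27(L), so W
n=29: →25(L), so W
n=30: →29(W), 26(W), 23(W), 22(W) — all W, so L
n=31: →30(L), so W
n=32: →25(L), so W
n=33: →25(L), so W
n=34: →30(L), so W
n=35: →27(L), so W
n=36: →35(W), 32(W), 29(W), 28(W) — all W, so L
n=37: →36(L), so W
The losing starting values of n are exactly the entries labelled L in this table (10 of them).

0, 2, 5, 11, 14, 16, 25, 27, 30, 36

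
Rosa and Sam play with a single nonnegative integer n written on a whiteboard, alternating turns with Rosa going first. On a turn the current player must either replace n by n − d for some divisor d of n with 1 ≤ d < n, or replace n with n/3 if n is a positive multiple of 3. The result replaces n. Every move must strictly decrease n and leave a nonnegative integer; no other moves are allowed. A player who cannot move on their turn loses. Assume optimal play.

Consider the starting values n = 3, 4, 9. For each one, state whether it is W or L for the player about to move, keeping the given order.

3: W, 4: L, 9: L

Use the standard recursion: the mover loses at a terminal position; elsewhere, the mover wins exactly when some move hands the opponent an L position.
n=0: no move → L
n=1: no move → L
n=2: reaches L-position 1 → W
n=3: reaches L-position 1 → W
n=4: only reaches 2(W), 3(W), all W → L
n=5: reaches L-position 4 → W
n=6: reaches L-position 4 → W
n=7: only reaches 6(W), which is W → L
n=8: reaches L-position 4 → W
n=9: only reaches 3(W), 6(W), 8(W), all W → L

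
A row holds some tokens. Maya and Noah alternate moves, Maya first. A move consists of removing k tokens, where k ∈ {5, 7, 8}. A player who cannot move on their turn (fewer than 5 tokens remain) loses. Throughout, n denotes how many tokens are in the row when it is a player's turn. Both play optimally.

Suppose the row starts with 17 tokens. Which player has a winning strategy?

Use the standard recursion: the mover loses at a terminal position; elsewhere, the mover wins exactly when some move hands the opponent an L position.
n=0: no move → L
n=1: no move → L
n=2: no move → L
n=3: no move → L
n=4: no move → L
n=5: →0(L), so W
n=6: →1(L), so W
n=7: →2(L), so W
n=8: →3(L), so W
n=9: →4(L), so W
n=10: →3(L), so W
n=11: →4(L), so W
n=12: →4(L), so W
n=13: →8(W), 6(W), 5(W) — all W, so L
n=14: →9(W), 7(W), 6(W) — all W, so L
n=15: →10(W), 8(W), 7(W) — all W, so L
n=16: →11(W), 9(W), 8(W) — all W, so L
n=17: →12(W), 10(W), 9(W) — all W, so L
Every move from 17 reaches a W position, so the mover loses.

Noah wins.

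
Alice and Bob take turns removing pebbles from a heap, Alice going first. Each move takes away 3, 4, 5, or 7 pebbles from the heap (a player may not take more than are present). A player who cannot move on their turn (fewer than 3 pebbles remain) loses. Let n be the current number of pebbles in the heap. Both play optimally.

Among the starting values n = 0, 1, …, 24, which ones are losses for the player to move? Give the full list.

0, 1, 2, 10, 11, 12, 20, 21, 22

Positions with no move are L. A position that does have a move is losing for the player to move precisely when every available move leads to a winning position for the opponent. Fill in the labels:
n=0: no move → L
n=1: no move → L
n=2: no move → L
n=3: →0(L), so W
n=4: →1(L), so W
n=5: →2(L), so W
n=6: →2(L), so W
n=7: →2(L), so W
n=8: →1(L), so W
n=9: →2(L), so W
n=10: →7(W), 6(W), 5(W), 3(W) — all W, so L
n=11: →8(W), 7(W), 6(W), 4(W) — all W, so L
n=12: →9(W), 8(W), 7(W), 5(W) — all W, so L
n=13: →10(L), so W
n=14: →11(L), so W
n=15: →12(L), so W
n=16: →12(L), so W
n=17: →12(L), so W
n=18: →11(L), so W
n=19: →12(L), so W
n=20: →17(W), 16(W), 15(W), 13(W) — all W, so L
n=21: →18(W), 17(W), 16(W), 14(W) — all W, so L
n=22: →19(W), 18(W), 17(W), 15(W) — all W, so L
n=23: →20(L), so W
n=24: →21(L), so W
Reading off the rows marked L gives the requested list; there are 9 such values of n.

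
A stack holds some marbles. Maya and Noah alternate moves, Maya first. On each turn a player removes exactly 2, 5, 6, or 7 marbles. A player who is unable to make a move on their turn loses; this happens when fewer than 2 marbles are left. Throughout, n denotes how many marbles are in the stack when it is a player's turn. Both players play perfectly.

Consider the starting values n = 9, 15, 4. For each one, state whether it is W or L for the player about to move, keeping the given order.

9: W, 15: W, 4: L

Label each position W (a win for the player to move) or L (a loss). A position with no legal move is L; any other position is W exactly when some move reaches an L, and L when every move reaches a W.
n=0: no move → L
n=1: no move → L
n=2: W (go to 0, an L position)
n=3: W (go to 1, an L position)
n=4: L (sole option 2(W) is W)
n=5: W (go to 0, an L position)
n=6: W (go to 4, an L position)
n=7: W (go to 1, an L position)
n=8: W (go to 1, an L position)
n=9: W (go to 4, an L position)
n=10: W (go to 4, an L position)
n=11: W (go to 4, an L position)
n=12: L (options 10(W), 7(W), 6(W), 5(W) are all W)
n=13: L (options 11(W), 8(W), 7(W), 6(W) are all W)
n=14: W (go to 12, an L position)
n=15: W (go to 13, an L position)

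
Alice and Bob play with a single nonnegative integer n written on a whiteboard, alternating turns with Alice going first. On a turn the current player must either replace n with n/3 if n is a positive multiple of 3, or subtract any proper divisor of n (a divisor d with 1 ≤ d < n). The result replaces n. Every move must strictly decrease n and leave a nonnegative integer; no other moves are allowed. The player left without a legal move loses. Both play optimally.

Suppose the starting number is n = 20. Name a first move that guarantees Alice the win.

Move to 15.

Work bottom-up. With no move the player to move loses. Otherwise the position is W if at least one move leads to an L position for the opponent, and L if every move leads to a W.
n=0: no move → L
n=1: no move → L
n=2: reaches L-position 1 → W
n=3: reaches L-position 1 → W
n=4: only reaches 2(W), 3(W), all W → L
n=5: reaches L-position 4 → W
n=6: reaches L-position 4 → W
n=7: only reaches 6(W), which is W → L
n=8: reaches L-position 4 → W
n=9: only reaches 3(W), 6(W), 8(W), all W → L
n=10: reaches L-position 9 → W
n=11: only reaches 10(W), which is W → L
n=12: reaches L-position 4 → W
n=13: only reaches 12(W), which is W → L
n=14: reaches L-position 7 → W
n=15: only reaches 5(W), 10(W), 12(W), 14(W), all W → L
n=16: reaches L-position 15 → W
n=17: only reaches 16(W), which is W → L
n=18: reaches L-position 9 → W
n=19: only reaches 18(W), which is W → L
n=20: reaches L-position 15 → W
From 20, the L positions reachable in one move are: 15, 19. Any move reaching one of these is winning.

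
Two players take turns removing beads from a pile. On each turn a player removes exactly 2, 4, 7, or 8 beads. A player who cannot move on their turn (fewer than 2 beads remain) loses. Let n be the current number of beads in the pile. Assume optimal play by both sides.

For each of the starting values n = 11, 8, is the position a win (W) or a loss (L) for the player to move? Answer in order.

Build the W/L table. Terminal = L. A non-terminal position is W if it has a move to some L; otherwise it is L.
n=0: no move → L
n=1: no move → L
n=2: reaches L-position 0 → W
n=3: reaches L-position 1 → W
n=4: reaches L-position 0 → W
n=5: reaches L-position 1 → W
n=6: only reaches 4(W), 2(W), all W → L
n=7: reaches L-position 0 → W
n=8: reaches L-position 6 → W
n=9: reaches L-position 1 → W
n=10: reaches L-position 6 → W
n=11: only reaches 9(W), 7(W), 4(W), 3(W), all W → L

11: L, 8: W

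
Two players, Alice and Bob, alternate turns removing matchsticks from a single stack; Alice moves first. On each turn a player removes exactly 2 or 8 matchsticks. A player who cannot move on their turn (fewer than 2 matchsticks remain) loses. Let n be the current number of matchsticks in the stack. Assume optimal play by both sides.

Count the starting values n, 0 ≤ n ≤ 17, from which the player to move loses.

8

Compute win/loss labels from the base case upward. A position with no move is L. Any other position is W if it can reach an L in one move, else L.
n=0: no move → L
n=1: no move → L
n=2: →0(L), so W
n=3: →1(L), so W
n=4: →2(W) only, which is W, so L
n=5: →3(W) only, which is W, so L
n=6: →4(L), so W
n=7: →5(L), so W
n=8: →0(L), so W
n=9: →1(L), so W
n=10: →8(W), 2(W) — all W, so L
n=11: →9(W), 3(W) — all W, so L
n=12: →10(L), so W
n=13: →11(L), so W
n=14: →12(W), 6(W) — all W, so L
n=15: →13(W), 7(W) — all W, so L
n=16: →14(L), so W
n=17: →15(L), so W
L entries with 0 ≤ n ≤ 17: n = 0, 1, 4, 5, 10, 11, 14, 15; that makes 8.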